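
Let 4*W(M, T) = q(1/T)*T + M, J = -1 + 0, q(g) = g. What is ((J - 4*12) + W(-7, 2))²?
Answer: 10201/4 ≈ 2550.3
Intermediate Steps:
J = -1
W(M, T) = ¼ + M/4 (W(M, T) = (T/T + M)/4 = (1 + M)/4 = ¼ + M/4)
((J - 4*12) + W(-7, 2))² = ((-1 - 4*12) + (¼ + (¼)*(-7)))² = ((-1 - 48) + (¼ - 7/4))² = (-49 - 3/2)² = (-101/2)² = 10201/4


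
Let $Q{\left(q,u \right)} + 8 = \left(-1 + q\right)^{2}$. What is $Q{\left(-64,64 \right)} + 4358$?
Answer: $8575$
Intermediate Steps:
$Q{\left(q,u \right)} = -8 + \left(-1 + q\right)^{2}$
$Q{\left(-64,64 \right)} + 4358 = \left(-8 + \left(-1 - 64\right)^{2}\right) + 4358 = \left(-8 + \left(-65\right)^{2}\right) + 4358 = \left(-8 + 4225\right) + 4358 = 4217 + 4358 = 8575$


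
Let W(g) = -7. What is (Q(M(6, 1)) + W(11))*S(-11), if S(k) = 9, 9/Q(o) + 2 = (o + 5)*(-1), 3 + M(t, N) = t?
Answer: -711/10 ≈ -71.100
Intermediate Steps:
M(t, N) = -3 + t
Q(o) = 9/(-7 - o) (Q(o) = 9/(-2 + (o + 5)*(-1)) = 9/(-2 + (5 + o)*(-1)) = 9/(-2 + (-5 - o)) = 9/(-7 - o))
(Q(M(6, 1)) + W(11))*S(-11) = (-9/(7 + (-3 + 6)) - 7)*9 = (-9/(7 + 3) - 7)*9 = (-9/10 - 7)*9 = -79/10*9 = -711/10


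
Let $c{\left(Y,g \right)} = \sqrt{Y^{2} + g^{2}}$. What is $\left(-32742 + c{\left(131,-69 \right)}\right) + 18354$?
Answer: $-14388 + \sqrt{21922} \approx -14240.0$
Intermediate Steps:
$\left(-32742 + c{\left(131,-69 \right)}\right) + 18354 = \left(-32742 + \sqrt{131^{2} + \left(-69\right)^{2}}\right) + 18354 = \left(-32742 + \sqrt{17161 + 4761}\right) + 18354 = \left(-32742 + \sqrt{21922}\right) + 18354 = -14388 + \sqrt{21922}$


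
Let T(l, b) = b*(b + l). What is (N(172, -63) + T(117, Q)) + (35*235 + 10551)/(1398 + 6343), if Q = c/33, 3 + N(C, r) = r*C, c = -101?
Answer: -94291492307/8429949 ≈ -11185.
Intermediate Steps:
N(C, r) = -3 + C*r (N(C, r) = -3 + r*C = -3 + C*r)
Q = -101/33 ≈ -3.0606
(N(172, -63) + T(117, Q)) + (35*235 + 10551)/(1398 + 6343) = ((-3 + 172*(-63)) - 101*(-101/33 + 117)/33) + (35*235 + 10551)/(1398 + 6343) = ((-3 - 10836) - 101/33*3760/33) + (8225 + 10551)/7741 = (-10839 - 379760/1089) + 18776*(1/7741) = -12183431/1089 + 18776/7741 = -94291492307/8429949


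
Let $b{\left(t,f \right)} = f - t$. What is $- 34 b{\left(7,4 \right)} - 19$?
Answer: $83$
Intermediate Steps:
$- 34 b{\left(7,4 \right)} - 19 = - 34 \left(4 - 7\right) - 19 = \left(-34\right) \left(-3\right) - 19 = 102 - 19 = 83$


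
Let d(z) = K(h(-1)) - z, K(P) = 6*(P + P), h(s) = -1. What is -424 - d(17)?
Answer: -395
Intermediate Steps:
K(P) = 12*P (K(P) = 6*(2*P) = 12*P)
d(z) = -12 - z (d(z) = 12*(-1) - z = -12 - z)
-424 - d(17) = -424 - (-12 - 1*17) = -424 - (-12 - 17) = -424 - 1*(-29) = -424 + 29 = -395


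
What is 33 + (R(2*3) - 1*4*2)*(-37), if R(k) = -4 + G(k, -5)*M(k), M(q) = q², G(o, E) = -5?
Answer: 7137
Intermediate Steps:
R(k) = -4 - 5*k²
33 + (R(2*3) - 1*4*2)*(-37) = 33 + ((-4 - 5*(2*3)²) - 1*4*2)*(-37) = 33 + ((-4 - 5*6²) - 4*2)*(-37) = 33 + ((-4 - 5*36) - 8)*(-37) = 33 + ((-4 - 180) - 8)*(-37) = 33 + (-184 - 8)*(-37) = 33 - 192*(-37) = 33 + 7104 = 7137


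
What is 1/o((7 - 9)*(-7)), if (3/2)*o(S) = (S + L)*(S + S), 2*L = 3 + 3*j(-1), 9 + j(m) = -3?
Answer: -3/140 ≈ -0.021429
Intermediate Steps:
j(m) = -12 (j(m) = -9 - 3 = -12)
L = -33/2 (L = (3 + 3*(-12))/2 = (3 - 36)/2 = (½)*(-33) = -33/2 ≈ -16.500)
o(S) = 4*S*(-33/2 + S)/3 (o(S) = 2*((S - 33/2)*(S + S))/3 = 2*((-33/2 + S)*(2*S))/3 = 2*(2*S*(-33/2 + S))/3 = 4*S*(-33/2 + S)/3)
1/o((7 - 9)*(-7)) = 1/(2*((7 - 9)*(-7))*(-33 + 2*((7 - 9)*(-7)))/3) = 1/(2*(-2*(-7))*(-33 + 2*(-2*(-7)))/3) = 1/((⅔)*14*(-33 + 2*14)) = 1/((⅔)*14*(-33 + 28)) = 1/((⅔)*14*(-5)) = 1/(-140/3) = -3/140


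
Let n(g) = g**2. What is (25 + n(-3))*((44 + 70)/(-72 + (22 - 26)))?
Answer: -51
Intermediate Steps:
(25 + n(-3))*((44 + 70)/(-72 + (22 - 26))) = (25 + (-3)**2)*((44 + 70)/(-72 + (22 - 26))) = (25 + 9)*(114/(-72 - 4)) = 34*(114/(-76)) = 34*(114*(-1/76)) = 34*(-3/2) = -51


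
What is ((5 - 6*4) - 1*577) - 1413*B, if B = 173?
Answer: -245045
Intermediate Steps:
((5 - 6*4) - 1*577) - 1413*B = ((5 - 6*4) - 1*577) - 1413*173 = ((5 - 24) - 577) - 244449 = (-19 - 577) - 244449 = -596 - 244449 = -245045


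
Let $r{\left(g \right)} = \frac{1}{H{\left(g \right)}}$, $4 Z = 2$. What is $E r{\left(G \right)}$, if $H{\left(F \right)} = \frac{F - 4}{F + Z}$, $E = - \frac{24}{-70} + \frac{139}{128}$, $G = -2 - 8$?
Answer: $\frac{121619}{125440} \approx 0.96954$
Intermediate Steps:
$Z = \frac{1}{2}$ ($Z = \frac{1}{4} \cdot 2 = \frac{1}{2} \approx 0.5$)
$G = -10$ ($G = -2 - 8 = -10$)
$E = \frac{6401}{4480}$ ($E = \left(-24\right) \left(- \frac{1}{70}\right) + 139 \cdot \frac{1}{128} = \frac{12}{35} + \frac{139}{128} = \frac{6401}{4480} \approx 1.4288$)
$H{\left(F \right)} = \frac{-4 + F}{\frac{1}{2} + F}$ ($H{\left(F \right)} = \frac{F - 4}{F + \frac{1}{2}} = \frac{-4 + F}{\frac{1}{2} + F}$)
$r{\left(g \right)} = \frac{1 + 2 g}{2 \left(-4 + g\right)}$ ($r{\left(g \right)} = \frac{1}{2 \frac{1}{1 + 2 g} \left(-4 + g\right)} = \frac{1 + 2 g}{2 \left(-4 + g\right)}$)
$E r{\left(G \right)} = \frac{6401 \frac{\frac{1}{2} - 10}{-4 - 10}}{4480} = \frac{6401 \frac{1}{-14} \left(- \frac{19}{2}\right)}{4480} = \frac{6401 \left(\left(- \frac{1}{14}\right) \left(- \frac{19}{2}\right)\right)}{4480} = \frac{6401}{4480} \cdot \frac{19}{28} = \frac{121619}{125440}$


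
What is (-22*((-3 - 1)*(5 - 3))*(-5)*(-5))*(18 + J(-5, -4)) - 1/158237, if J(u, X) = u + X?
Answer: 6266185199/158237 ≈ 39600.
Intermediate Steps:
J(u, X) = X + u
(-22*((-3 - 1)*(5 - 3))*(-5)*(-5))*(18 + J(-5, -4)) - 1/158237 = (-22*((-3 - 1)*(5 - 3))*(-5)*(-5))*(18 + (-4 - 5)) - 1/158237 = (-22*-4*2*(-5)*(-5))*(18 - 9) - 1*1/158237 = -22*(-8*(-5))*(-5)*9 - 1/158237 = -880*(-5)*9 - 1/158237 = -22*(-200)*9 - 1/158237 = 4400*9 - 1/158237 = 39600 - 1/158237 = 6266185199/158237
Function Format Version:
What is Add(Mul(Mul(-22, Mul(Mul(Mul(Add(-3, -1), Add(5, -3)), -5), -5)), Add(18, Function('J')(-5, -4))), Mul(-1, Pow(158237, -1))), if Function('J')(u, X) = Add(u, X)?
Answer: Rational(6266185199, 158237) ≈ 39600.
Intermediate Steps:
Function('J')(u, X) = Add(X, u)
Add(Mul(Mul(-22, Mul(Mul(Mul(Add(-3, -1), Add(5, -3)), -5), -5)), Add(18, Function('J')(-5, -4))), Mul(-1, Pow(158237, -1))) = Add(Mul(Mul(-22, Mul(Mul(Mul(Add(-3, -1), Add(5, -3)), -5), -5)), Add(18, Add(-4, -5))), Mul(-1, Pow(158237, -1))) = Add(Mul(Mul(-22, Mul(Mul(Mul(-4, 2), -5), -5)), Add(18, -9)), Mul(-1, Rational(1, 158237))) = Add(Mul(Mul(-22, Mul(Mul(-8, -5), -5)), 9), Rational(-1, 158237)) = Add(Mul(Mul(-22, Mul(40, -5)), 9), Rational(-1, 158237)) = Add(Mul(Mul(-22, -200), 9), Rational(-1, 158237)) = Add(Mul(4400, 9), Rational(-1, 158237)) = Add(39600, Rational(-1, 158237)) = Rational(6266185199, 158237)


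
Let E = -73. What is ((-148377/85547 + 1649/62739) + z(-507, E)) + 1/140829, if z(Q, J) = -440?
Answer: -111288077201528749/251949335356719 ≈ -441.71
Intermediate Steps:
((-148377/85547 + 1649/62739) + z(-507, E)) + 1/140829 = ((-148377/85547 + 1649/62739) - 440) + 1/140829 = (-9167957600/5367133233 - 440) + 1/140829 = -2370706580120/5367133233 + 1/140829 = -111288077201528749/251949335356719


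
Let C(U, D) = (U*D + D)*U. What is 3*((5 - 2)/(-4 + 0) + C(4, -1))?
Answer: -249/4 ≈ -62.250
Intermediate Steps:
C(U, D) = U*(D + D*U) (C(U, D) = (D*U + D)*U = (D + D*U)*U = U*(D + D*U))
3*((5 - 2)/(-4 + 0) + C(4, -1)) = 3*((5 - 2)/(-4 + 0) - 1*4*(1 + 4)) = 3*(3/(-4) - 1*4*5) = 3*(3*(-1/4) - 20) = 3*(-3/4 - 20) = 3*(-83/4) = -249/4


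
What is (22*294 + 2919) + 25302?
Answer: 34689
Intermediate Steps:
(22*294 + 2919) + 25302 = (6468 + 2919) + 25302 = 9387 + 25302 = 34689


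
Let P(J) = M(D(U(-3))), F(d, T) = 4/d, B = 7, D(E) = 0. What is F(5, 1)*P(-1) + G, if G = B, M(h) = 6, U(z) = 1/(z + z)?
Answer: 59/5 ≈ 11.800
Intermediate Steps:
U(z) = 1/(2*z)
G = 7
P(J) = 6
F(5, 1)*P(-1) + G = (4/5)*6 + 7 = (4*(⅕))*6 + 7 = (⅘)*6 + 7 = 24/5 + 7 = 59/5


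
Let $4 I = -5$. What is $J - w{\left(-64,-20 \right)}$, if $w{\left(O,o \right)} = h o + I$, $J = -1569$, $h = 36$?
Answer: $- \frac{3391}{4} \approx -847.75$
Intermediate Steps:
$I = - \frac{5}{4}$ ($I = \frac{1}{4} \left(-5\right) = - \frac{5}{4} \approx -1.25$)
$w{\left(O,o \right)} = - \frac{5}{4} + 36 o$ ($w{\left(O,o \right)} = 36 o - \frac{5}{4} = - \frac{5}{4} + 36 o$)
$J - w{\left(-64,-20 \right)} = -1569 - \left(- \frac{5}{4} + 36 \left(-20\right)\right) = -1569 - \left(- \frac{5}{4} - 720\right) = -1569 - - \frac{2885}{4} = -1569 + \frac{2885}{4} = - \frac{3391}{4}$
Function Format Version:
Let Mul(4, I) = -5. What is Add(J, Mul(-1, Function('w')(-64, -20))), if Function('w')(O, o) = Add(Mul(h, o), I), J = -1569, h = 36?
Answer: Rational(-3391, 4) ≈ -847.75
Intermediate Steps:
I = Rational(-5, 4) (I = Mul(Rational(1, 4), -5) = Rational(-5, 4) ≈ -1.2500)
Function('w')(O, o) = Add(Rational(-5, 4), Mul(36, o)) (Function('w')(O, o) = Add(Mul(36, o), Rational(-5, 4)) = Add(Rational(-5, 4), Mul(36, o)))
Add(J, Mul(-1, Function('w')(-64, -20))) = Add(-1569, Mul(-1, Add(Rational(-5, 4), Mul(36, -20)))) = Add(-1569, Mul(-1, Add(Rational(-5, 4), -720))) = Add(-1569, Mul(-1, Rational(-2885, 4))) = Add(-1569, Rational(2885, 4)) = Rational(-3391, 4)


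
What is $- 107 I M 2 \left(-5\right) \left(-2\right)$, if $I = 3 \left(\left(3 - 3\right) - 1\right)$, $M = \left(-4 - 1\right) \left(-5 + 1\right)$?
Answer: $128400$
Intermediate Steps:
$M = 20$ ($M = \left(-5\right) \left(-4\right) = 20$)
$I = -3$ ($I = 3 \left(0 - 1\right) = 3 \left(-1\right) = -3$)
$- 107 I M 2 \left(-5\right) \left(-2\right) = - 107 \left(-3\right) 20 \cdot 2 \left(-5\right) \left(-2\right) = - 107 \left(- 60 \left(\left(-10\right) \left(-2\right)\right)\right) = - 107 \left(\left(-60\right) 20\right) = \left(-107\right) \left(-1200\right) = 128400$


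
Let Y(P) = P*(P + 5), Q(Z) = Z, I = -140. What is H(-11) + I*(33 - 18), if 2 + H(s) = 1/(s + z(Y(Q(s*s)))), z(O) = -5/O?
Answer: -352543768/167711 ≈ -2102.1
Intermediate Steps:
Y(P) = P*(5 + P)
H(s) = -2 + 1/(s - 5/(s²*(5 + s²))) (H(s) = -2 + 1/(s - 5*1/(s²*(5 + s*s))) = -2 + 1/(s - 5*1/(s²*(5 + s²))) = -2 + 1/(s - 5/(s²*(5 + s²))))
H(-11) + I*(33 - 18) = (10 - 1*(-11)²*(-1 + 2*(-11))*(5 + (-11)²))/(-5 + (-11)³*(5 + (-11)²)) - 140*(33 - 18) = (10 - 1*121*(-1 - 22)*(5 + 121))/(-5 - 1331*(5 + 121)) - 140*15 = (10 - 1*121*(-23)*126)/(-5 - 1331*126) - 2100 = (10 + 350658)/(-5 - 167706) - 2100 = 350668/(-167711) - 2100 = -1/167711*350668 - 2100 = -350668/167711 - 2100 = -352543768/167711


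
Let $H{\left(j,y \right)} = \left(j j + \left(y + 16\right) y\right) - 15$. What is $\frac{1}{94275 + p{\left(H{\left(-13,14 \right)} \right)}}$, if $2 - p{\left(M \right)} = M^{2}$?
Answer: $- \frac{1}{235199} \approx -4.2517 \cdot 10^{-6}$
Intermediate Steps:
$H{\left(j,y \right)} = -15 + j^{2} + y \left(16 + y\right)$ ($H{\left(j,y \right)} = \left(j^{2} + \left(16 + y\right) y\right) - 15 = \left(j^{2} + y \left(16 + y\right)\right) - 15 = -15 + j^{2} + y \left(16 + y\right)$)
$p{\left(M \right)} = 2 - M^{2}$
$\frac{1}{94275 + p{\left(H{\left(-13,14 \right)} \right)}} = \frac{1}{94275 + \left(2 - \left(-15 + \left(-13\right)^{2} + 14^{2} + 16 \cdot 14\right)^{2}\right)} = \frac{1}{94275 + \left(2 - \left(-15 + 169 + 196 + 224\right)^{2}\right)} = \frac{1}{94275 + \left(2 - 574^{2}\right)} = \frac{1}{94275 + \left(2 - 329476\right)} = \frac{1}{94275 - 329474} = \frac{1}{-235199} = - \frac{1}{235199}$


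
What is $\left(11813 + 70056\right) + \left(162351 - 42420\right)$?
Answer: $201800$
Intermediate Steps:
$\left(11813 + 70056\right) + \left(162351 - 42420\right) = 81869 + \left(162351 - 42420\right) = 81869 + 119931 = 201800$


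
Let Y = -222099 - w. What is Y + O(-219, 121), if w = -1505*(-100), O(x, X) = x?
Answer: -372818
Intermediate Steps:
w = 150500
Y = -372599 (Y = -222099 - 1*150500 = -222099 - 150500 = -372599)
Y + O(-219, 121) = -372599 - 219 = -372818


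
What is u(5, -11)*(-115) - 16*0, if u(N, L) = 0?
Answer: 0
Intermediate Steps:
u(5, -11)*(-115) - 16*0 = 0*(-115) - 16*0 = 0 + 0 = 0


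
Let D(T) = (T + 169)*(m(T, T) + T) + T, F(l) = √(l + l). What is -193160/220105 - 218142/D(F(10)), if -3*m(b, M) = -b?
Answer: 97435374112/20281399141 - 222177627*√5/2303605 ≈ -210.86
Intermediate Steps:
m(b, M) = b/3 (m(b, M) = -(-1)*b/3 = b/3)
F(l) = √2*√l (F(l) = √(2*l) = √2*√l)
D(T) = T + 4*T*(169 + T)/3 (D(T) = (T + 169)*(T/3 + T) + T = (169 + T)*(4*T/3) + T = 4*T*(169 + T)/3 + T = T + 4*T*(169 + T)/3)
-193160/220105 - 218142/D(F(10)) = -193160/220105 - 218142*3*√5/(10*(679 + 4*(√2*√10))) = -193160*1/220105 - 218142*3*√5/(10*(679 + 4*(2*√5))) = -38632/44021 - 218142*3*√5/(10*(679 + 8*√5)) = -38632/44021 - 327213*√5/(5*(679 + 8*√5))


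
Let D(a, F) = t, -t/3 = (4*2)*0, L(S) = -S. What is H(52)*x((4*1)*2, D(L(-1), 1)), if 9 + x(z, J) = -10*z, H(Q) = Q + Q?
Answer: -9256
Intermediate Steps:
t = 0 (t = -3*4*2*0 = -24*0 = -3*0 = 0)
H(Q) = 2*Q
D(a, F) = 0
x(z, J) = -9 - 10*z
H(52)*x((4*1)*2, D(L(-1), 1)) = (2*52)*(-9 - 10*4*1*2) = 104*(-9 - 40*2) = 104*(-9 - 10*8) = 104*(-9 - 80) = 104*(-89) = -9256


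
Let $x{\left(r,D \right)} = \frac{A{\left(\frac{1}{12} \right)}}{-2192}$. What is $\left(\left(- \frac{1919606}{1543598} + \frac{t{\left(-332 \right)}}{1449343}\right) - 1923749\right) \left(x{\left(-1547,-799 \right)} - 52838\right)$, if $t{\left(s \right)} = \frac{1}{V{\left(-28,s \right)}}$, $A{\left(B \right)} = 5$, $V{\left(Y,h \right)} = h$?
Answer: $\frac{1688702006670259757146852347}{16613377837696192} \approx 1.0165 \cdot 10^{11}$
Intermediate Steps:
$x{\left(r,D \right)} = - \frac{5}{2192}$ ($x{\left(r,D \right)} = \frac{5}{-2192} = 5 \left(- \frac{1}{2192}\right) = - \frac{5}{2192}$)
$t{\left(s \right)} = \frac{1}{s}$
$\left(\left(- \frac{1919606}{1543598} + \frac{t{\left(-332 \right)}}{1449343}\right) - 1923749\right) \left(x{\left(-1547,-799 \right)} - 52838\right) = \left(\left(- \frac{1919606}{1543598} + \frac{1}{\left(-332\right) 1449343}\right) - 1923749\right) \left(- \frac{5}{2192} - 52838\right) = \left(\left(\left(-1919606\right) \frac{1}{1543598} - \frac{1}{481181876}\right) - 1923749\right) \left(- \frac{115820901}{2192}\right) = \left(\left(- \frac{959803}{771799} - \frac{1}{481181876}\right) - 1923749\right) \left(- \frac{115820901}{2192}\right) = \left(- \frac{65977115557461}{53053670102132} - 1923749\right) \left(- \frac{115820901}{2192}\right) = \left(- \frac{102062010782421890329}{53053670102132}\right) \left(- \frac{115820901}{2192}\right) = \frac{1688702006670259757146852347}{16613377837696192}$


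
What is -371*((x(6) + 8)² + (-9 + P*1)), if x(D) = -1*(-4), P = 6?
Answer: -52311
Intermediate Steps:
x(D) = 4
-371*((x(6) + 8)² + (-9 + P*1)) = -371*((4 + 8)² + (-9 + 6*1)) = -371*(12² + (-9 + 6)) = -371*(144 - 3) = -371*141 = -52311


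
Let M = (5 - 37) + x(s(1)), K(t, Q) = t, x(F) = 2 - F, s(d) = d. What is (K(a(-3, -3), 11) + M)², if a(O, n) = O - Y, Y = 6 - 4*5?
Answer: 400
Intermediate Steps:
Y = -14 (Y = 6 - 20 = -14)
a(O, n) = 14 + O (a(O, n) = O - 1*(-14) = O + 14 = 14 + O)
M = -31 (M = (5 - 37) + (2 - 1*1) = -32 + (2 - 1) = -32 + 1 = -31)
(K(a(-3, -3), 11) + M)² = ((14 - 3) - 31)² = (11 - 31)² = (-20)² = 400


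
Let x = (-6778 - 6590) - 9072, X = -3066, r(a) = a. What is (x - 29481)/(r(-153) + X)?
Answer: 17307/1073 ≈ 16.130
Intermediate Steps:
x = -22440 (x = -13368 - 9072 = -22440)
(x - 29481)/(r(-153) + X) = (-22440 - 29481)/(-153 - 3066) = -51921/(-3219) = -51921*(-1/3219) = 17307/1073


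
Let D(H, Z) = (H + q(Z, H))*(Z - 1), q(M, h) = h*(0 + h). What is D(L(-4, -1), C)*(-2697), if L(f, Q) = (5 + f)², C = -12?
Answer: 70122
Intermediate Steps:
q(M, h) = h² (q(M, h) = h*h = h²)
D(H, Z) = (-1 + Z)*(H + H²) (D(H, Z) = (H + H²)*(Z - 1) = (H + H²)*(-1 + Z) = (-1 + Z)*(H + H²))
D(L(-4, -1), C)*(-2697) = ((5 - 4)²*(-1 - 12 - (5 - 4)² + (5 - 4)²*(-12)))*(-2697) = (1²*(-1 - 12 - 1*1² + 1²*(-12)))*(-2697) = (1*(-1 - 12 - 1*1 + 1*(-12)))*(-2697) = (1*(-1 - 12 - 1 - 12))*(-2697) = (1*(-26))*(-2697) = -26*(-2697) = 70122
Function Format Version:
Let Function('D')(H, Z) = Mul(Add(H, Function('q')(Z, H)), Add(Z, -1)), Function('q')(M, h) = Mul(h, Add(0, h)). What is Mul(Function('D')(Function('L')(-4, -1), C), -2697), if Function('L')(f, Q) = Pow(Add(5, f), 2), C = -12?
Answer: 70122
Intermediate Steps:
Function('q')(M, h) = Pow(h, 2) (Function('q')(M, h) = Mul(h, h) = Pow(h, 2))
Function('D')(H, Z) = Mul(Add(-1, Z), Add(H, Pow(H, 2))) (Function('D')(H, Z) = Mul(Add(H, Pow(H, 2)), Add(Z, -1)) = Mul(Add(H, Pow(H, 2)), Add(-1, Z)) = Mul(Add(-1, Z), Add(H, Pow(H, 2))))
Mul(Function('D')(Function('L')(-4, -1), C), -2697) = Mul(Mul(Pow(Add(5, -4), 2), Add(-1, -12, Mul(-1, Pow(Add(5, -4), 2)), Mul(Pow(Add(5, -4), 2), -12))), -2697) = Mul(Mul(Pow(1, 2), Add(-1, -12, Mul(-1, Pow(1, 2)), Mul(Pow(1, 2), -12))), -2697) = Mul(Mul(1, Add(-1, -12, Mul(-1, 1), Mul(1, -12))), -2697) = Mul(Mul(1, Add(-1, -12, -1, -12)), -2697) = Mul(Mul(1, -26), -2697) = Mul(-26, -2697) = 70122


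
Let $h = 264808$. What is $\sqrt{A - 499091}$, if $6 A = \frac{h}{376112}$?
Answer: $\frac{i \sqrt{9928337950884903}}{141042} \approx 706.46 i$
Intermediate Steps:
$A = \frac{33101}{282084}$ ($A = \frac{264808 \cdot \frac{1}{376112}}{6} = \frac{1}{6} \cdot \frac{33101}{47014} = \frac{33101}{282084} \approx 0.11734$)
$\sqrt{A - 499091} = \sqrt{\frac{33101}{282084} - 499091} = \sqrt{- \frac{140785552543}{282084}} = \frac{i \sqrt{9928337950884903}}{141042}$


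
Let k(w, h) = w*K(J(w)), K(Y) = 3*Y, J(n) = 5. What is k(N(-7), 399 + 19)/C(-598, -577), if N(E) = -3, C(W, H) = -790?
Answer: 9/158 ≈ 0.056962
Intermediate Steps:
k(w, h) = 15*w (k(w, h) = w*(3*5) = w*15 = 15*w)
k(N(-7), 399 + 19)/C(-598, -577) = (15*(-3))/(-790) = -45*(-1/790) = 9/158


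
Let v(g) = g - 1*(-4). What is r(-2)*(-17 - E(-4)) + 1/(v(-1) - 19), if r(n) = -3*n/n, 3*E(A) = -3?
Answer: 767/16 ≈ 47.938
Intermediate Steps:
E(A) = -1 (E(A) = (⅓)*(-3) = -1)
v(g) = 4 + g (v(g) = g + 4 = 4 + g)
r(n) = -3 (r(n) = -3*1 = -3)
r(-2)*(-17 - E(-4)) + 1/(v(-1) - 19) = -3*(-17 - 1*(-1)) + 1/((4 - 1) - 19) = -3*(-17 + 1) + 1/(3 - 19) = -3*(-16) + 1/(-16) = 48 - 1/16 = 767/16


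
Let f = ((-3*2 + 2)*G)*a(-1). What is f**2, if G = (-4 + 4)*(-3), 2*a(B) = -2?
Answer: 0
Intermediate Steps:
a(B) = -1 (a(B) = (1/2)*(-2) = -1)
G = 0 (G = 0*(-3) = 0)
f = 0 (f = ((-3*2 + 2)*0)*(-1) = ((-6 + 2)*0)*(-1) = -4*0*(-1) = 0*(-1) = 0)
f**2 = 0**2 = 0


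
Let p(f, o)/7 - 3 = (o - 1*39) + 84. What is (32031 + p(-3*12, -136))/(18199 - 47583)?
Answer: -31415/29384 ≈ -1.0691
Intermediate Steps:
p(f, o) = 336 + 7*o (p(f, o) = 21 + 7*((o - 1*39) + 84) = 21 + 7*((o - 39) + 84) = 21 + 7*((-39 + o) + 84) = 21 + 7*(45 + o) = 21 + (315 + 7*o) = 336 + 7*o)
(32031 + p(-3*12, -136))/(18199 - 47583) = (32031 + (336 + 7*(-136)))/(18199 - 47583) = (32031 + (336 - 952))/(-29384) = (32031 - 616)*(-1/29384) = 31415*(-1/29384) = -31415/29384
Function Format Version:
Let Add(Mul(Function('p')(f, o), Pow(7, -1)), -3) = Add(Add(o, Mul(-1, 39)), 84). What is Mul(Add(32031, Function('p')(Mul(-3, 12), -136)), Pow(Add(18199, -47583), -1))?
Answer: Rational(-31415, 29384) ≈ -1.0691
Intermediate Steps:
Function('p')(f, o) = Add(336, Mul(7, o)) (Function('p')(f, o) = Add(21, Mul(7, Add(Add(o, Mul(-1, 39)), 84))) = Add(21, Mul(7, Add(Add(o, -39), 84))) = Add(21, Mul(7, Add(Add(-39, o), 84))) = Add(21, Mul(7, Add(45, o))) = Add(21, Add(315, Mul(7, o))) = Add(336, Mul(7, o)))
Mul(Add(32031, Function('p')(Mul(-3, 12), -136)), Pow(Add(18199, -47583), -1)) = Mul(Add(32031, Add(336, Mul(7, -136))), Pow(Add(18199, -47583), -1)) = Mul(Add(32031, Add(336, -952)), Pow(-29384, -1)) = Mul(Add(32031, -616), Rational(-1, 29384)) = Mul(31415, Rational(-1, 29384)) = Rational(-31415, 29384)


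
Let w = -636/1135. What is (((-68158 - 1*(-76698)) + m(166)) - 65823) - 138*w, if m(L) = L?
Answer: -64740027/1135 ≈ -57040.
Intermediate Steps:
w = -636/1135 (w = -636*1/1135 = -636/1135 ≈ -0.56035)
(((-68158 - 1*(-76698)) + m(166)) - 65823) - 138*w = (((-68158 - 1*(-76698)) + 166) - 65823) - 138*(-636)/1135 = (((-68158 + 76698) + 166) - 65823) - 1*(-87768/1135) = ((8540 + 166) - 65823) + 87768/1135 = (8706 - 65823) + 87768/1135 = -57117 + 87768/1135 = -64740027/1135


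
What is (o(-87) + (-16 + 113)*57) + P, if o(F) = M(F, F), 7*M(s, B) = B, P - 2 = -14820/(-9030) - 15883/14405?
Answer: 12942313/2345 ≈ 5519.1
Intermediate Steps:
P = 5953/2345 (P = 2 + (-14820/(-9030) - 15883/14405) = 2 + (-14820*(-1/9030) - 15883*1/14405) = 2 + (494/301 - 15883/14405) = 2 + 1263/2345 = 5953/2345 ≈ 2.5386)
M(s, B) = B/7
o(F) = F/7
(o(-87) + (-16 + 113)*57) + P = ((⅐)*(-87) + (-16 + 113)*57) + 5953/2345 = (-87/7 + 97*57) + 5953/2345 = (-87/7 + 5529) + 5953/2345 = 38616/7 + 5953/2345 = 12942313/2345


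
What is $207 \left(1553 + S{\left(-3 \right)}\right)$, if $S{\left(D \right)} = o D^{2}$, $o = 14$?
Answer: $347553$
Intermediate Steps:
$S{\left(D \right)} = 14 D^{2}$
$207 \left(1553 + S{\left(-3 \right)}\right) = 207 \left(1553 + 14 \left(-3\right)^{2}\right) = 207 \left(1553 + 14 \cdot 9\right) = 207 \left(1553 + 126\right) = 207 \cdot 1679 = 347553$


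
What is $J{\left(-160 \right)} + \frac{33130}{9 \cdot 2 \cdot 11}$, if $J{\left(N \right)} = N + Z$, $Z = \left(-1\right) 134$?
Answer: $- \frac{12541}{99} \approx -126.68$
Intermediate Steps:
$Z = -134$
$J{\left(N \right)} = -134 + N$ ($J{\left(N \right)} = N - 134 = -134 + N$)
$J{\left(-160 \right)} + \frac{33130}{9 \cdot 2 \cdot 11} = \left(-134 - 160\right) + \frac{33130}{9 \cdot 2 \cdot 11} = -294 + \frac{33130}{18 \cdot 11} = -294 + \frac{33130}{198} = -294 + 33130 \cdot \frac{1}{198} = -294 + \frac{16565}{99} = - \frac{12541}{99}$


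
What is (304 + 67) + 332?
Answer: 703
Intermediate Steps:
(304 + 67) + 332 = 371 + 332 = 703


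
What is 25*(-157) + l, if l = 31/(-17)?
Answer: -66756/17 ≈ -3926.8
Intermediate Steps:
l = -31/17 (l = 31*(-1/17) = -31/17 ≈ -1.8235)
25*(-157) + l = 25*(-157) - 31/17 = -3925 - 31/17 = -66756/17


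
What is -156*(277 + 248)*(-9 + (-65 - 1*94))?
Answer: 13759200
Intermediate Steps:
-156*(277 + 248)*(-9 + (-65 - 1*94)) = -81900*(-9 + (-65 - 94)) = -81900*(-9 - 159) = -81900*(-168) = -156*(-88200) = 13759200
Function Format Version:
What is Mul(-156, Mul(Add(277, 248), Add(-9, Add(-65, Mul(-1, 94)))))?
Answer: 13759200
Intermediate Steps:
Mul(-156, Mul(Add(277, 248), Add(-9, Add(-65, Mul(-1, 94))))) = Mul(-156, Mul(525, Add(-9, Add(-65, -94)))) = Mul(-156, Mul(525, Add(-9, -159))) = Mul(-156, Mul(525, -168)) = Mul(-156, -88200) = 13759200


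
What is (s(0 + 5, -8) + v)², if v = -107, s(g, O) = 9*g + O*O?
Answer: 4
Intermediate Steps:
s(g, O) = O² + 9*g (s(g, O) = 9*g + O² = O² + 9*g)
(s(0 + 5, -8) + v)² = (((-8)² + 9*(0 + 5)) - 107)² = ((64 + 9*5) - 107)² = ((64 + 45) - 107)² = (109 - 107)² = 2² = 4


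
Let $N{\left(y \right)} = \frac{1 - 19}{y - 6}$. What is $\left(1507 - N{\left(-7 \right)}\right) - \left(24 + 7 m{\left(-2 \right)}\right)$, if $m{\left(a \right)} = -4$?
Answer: $\frac{19625}{13} \approx 1509.6$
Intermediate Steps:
$N{\left(y \right)} = - \frac{18}{-6 + y}$
$\left(1507 - N{\left(-7 \right)}\right) - \left(24 + 7 m{\left(-2 \right)}\right) = \left(1507 - - \frac{18}{-6 - 7}\right) - -4 = \left(1507 - - \frac{18}{-13}\right) + \left(28 - 24\right) = \left(1507 - \left(-18\right) \left(- \frac{1}{13}\right)\right) + 4 = \left(1507 - \frac{18}{13}\right) + 4 = \frac{19573}{13} + 4 = \frac{19625}{13}$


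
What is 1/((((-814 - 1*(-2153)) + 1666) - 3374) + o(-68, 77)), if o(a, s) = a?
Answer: -1/437 ≈ -0.0022883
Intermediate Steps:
1/((((-814 - 1*(-2153)) + 1666) - 3374) + o(-68, 77)) = 1/((((-814 - 1*(-2153)) + 1666) - 3374) - 68) = 1/((((-814 + 2153) + 1666) - 3374) - 68) = 1/(((1339 + 1666) - 3374) - 68) = 1/((3005 - 3374) - 68) = 1/(-369 - 68) = 1/(-437) = 1*(-1/437) = -1/437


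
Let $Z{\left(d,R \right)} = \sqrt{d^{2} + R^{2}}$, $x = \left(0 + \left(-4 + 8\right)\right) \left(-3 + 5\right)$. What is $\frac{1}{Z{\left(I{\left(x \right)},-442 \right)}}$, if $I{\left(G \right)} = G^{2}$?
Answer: $\frac{\sqrt{49865}}{99730} \approx 0.0022391$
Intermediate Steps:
$x = 8$ ($x = \left(0 + 4\right) 2 = 4 \cdot 2 = 8$)
$Z{\left(d,R \right)} = \sqrt{R^{2} + d^{2}}$
$\frac{1}{Z{\left(I{\left(x \right)},-442 \right)}} = \frac{1}{\sqrt{\left(-442\right)^{2} + \left(8^{2}\right)^{2}}} = \frac{1}{\sqrt{195364 + 64^{2}}} = \frac{1}{\sqrt{195364 + 4096}} = \frac{1}{\sqrt{199460}} = \frac{1}{2 \sqrt{49865}} = \frac{\sqrt{49865}}{99730}$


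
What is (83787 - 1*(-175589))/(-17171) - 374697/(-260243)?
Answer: -61066866181/4468632553 ≈ -13.666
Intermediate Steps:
(83787 - 1*(-175589))/(-17171) - 374697/(-260243) = (83787 + 175589)*(-1/17171) - 374697*(-1/260243) = 259376*(-1/17171) + 374697/260243 = -259376/17171 + 374697/260243 = -61066866181/4468632553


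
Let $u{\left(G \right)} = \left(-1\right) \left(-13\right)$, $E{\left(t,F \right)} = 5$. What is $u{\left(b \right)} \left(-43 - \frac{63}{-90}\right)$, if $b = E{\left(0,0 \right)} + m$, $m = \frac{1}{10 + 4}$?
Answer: $- \frac{5499}{10} \approx -549.9$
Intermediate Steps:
$m = \frac{1}{14} \approx 0.071429$
$b = \frac{71}{14}$ ($b = 5 + \frac{1}{14} = \frac{71}{14} \approx 5.0714$)
$u{\left(G \right)} = 13$
$u{\left(b \right)} \left(-43 - \frac{63}{-90}\right) = 13 \left(-43 - \frac{63}{-90}\right) = 13 \left(-43 - - \frac{7}{10}\right) = 13 \left(-43 + \frac{7}{10}\right) = 13 \left(- \frac{423}{10}\right) = - \frac{5499}{10}$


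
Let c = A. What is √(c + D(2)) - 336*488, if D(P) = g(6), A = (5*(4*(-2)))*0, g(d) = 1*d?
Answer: -163968 + √6 ≈ -1.6397e+5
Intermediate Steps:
g(d) = d
A = 0 (A = (5*(-8))*0 = -40*0 = 0)
D(P) = 6
c = 0
√(c + D(2)) - 336*488 = √(0 + 6) - 336*488 = √6 - 163968 = -163968 + √6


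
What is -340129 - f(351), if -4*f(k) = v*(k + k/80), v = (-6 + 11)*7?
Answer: -21569239/64 ≈ -3.3702e+5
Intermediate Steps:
v = 35 (v = 5*7 = 35)
f(k) = -567*k/64 (f(k) = -35*(k + k/80)/4 = -35*81*k/80/4 = -567*k/64)
-340129 - f(351) = -340129 - (-567)*351/64 = -340129 - 1*(-199017/64) = -340129 + 199017/64 = -21569239/64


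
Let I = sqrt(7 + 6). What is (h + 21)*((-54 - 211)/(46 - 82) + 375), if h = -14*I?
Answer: 96355/12 - 96355*sqrt(13)/18 ≈ -11271.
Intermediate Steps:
I = sqrt(13) ≈ 3.6056
h = -14*sqrt(13) ≈ -50.478
(h + 21)*((-54 - 211)/(46 - 82) + 375) = (-14*sqrt(13) + 21)*((-54 - 211)/(46 - 82) + 375) = (21 - 14*sqrt(13))*(-265/(-36) + 375) = (21 - 14*sqrt(13))*(-265*(-1/36) + 375) = (21 - 14*sqrt(13))*(265/36 + 375) = (21 - 14*sqrt(13))*(13765/36) = 96355/12 - 96355*sqrt(13)/18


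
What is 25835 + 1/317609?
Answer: 8205428516/317609 ≈ 25835.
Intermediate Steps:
25835 + 1/317609 = 8205428516/317609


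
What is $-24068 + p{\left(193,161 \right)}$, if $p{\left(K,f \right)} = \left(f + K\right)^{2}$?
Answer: $101248$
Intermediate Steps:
$p{\left(K,f \right)} = \left(K + f\right)^{2}$
$-24068 + p{\left(193,161 \right)} = -24068 + \left(193 + 161\right)^{2} = -24068 + 354^{2} = -24068 + 125316 = 101248$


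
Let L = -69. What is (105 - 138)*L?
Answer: 2277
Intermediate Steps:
(105 - 138)*L = (105 - 138)*(-69) = -33*(-69) = 2277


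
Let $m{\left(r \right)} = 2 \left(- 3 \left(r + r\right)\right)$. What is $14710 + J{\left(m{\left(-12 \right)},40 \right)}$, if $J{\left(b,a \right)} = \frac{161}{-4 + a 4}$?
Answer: $\frac{2294921}{156} \approx 14711.0$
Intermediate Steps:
$m{\left(r \right)} = - 12 r$ ($m{\left(r \right)} = 2 \left(- 3 \cdot 2 r\right) = 2 \left(- 6 r\right) = - 12 r$)
$J{\left(b,a \right)} = \frac{161}{-4 + 4 a}$
$14710 + J{\left(m{\left(-12 \right)},40 \right)} = 14710 + \frac{161}{4 \left(-1 + 40\right)} = 14710 + \frac{161}{4 \cdot 39} = 14710 + \frac{161}{4} \cdot \frac{1}{39} = 14710 + \frac{161}{156} = \frac{2294921}{156}$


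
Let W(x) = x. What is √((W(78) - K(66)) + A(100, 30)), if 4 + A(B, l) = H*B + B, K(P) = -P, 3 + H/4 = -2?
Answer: 4*I*√110 ≈ 41.952*I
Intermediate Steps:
H = -20 (H = -12 + 4*(-2) = -12 - 8 = -20)
A(B, l) = -4 - 19*B (A(B, l) = -4 + (-20*B + B) = -4 - 19*B)
√((W(78) - K(66)) + A(100, 30)) = √((78 - (-1)*66) + (-4 - 19*100)) = √((78 - 1*(-66)) + (-4 - 1900)) = √((78 + 66) - 1904) = √(144 - 1904) = √(-1760) = 4*I*√110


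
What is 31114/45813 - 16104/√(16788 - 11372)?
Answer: 31114/45813 - 4026*√1354/677 ≈ -218.14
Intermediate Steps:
31114/45813 - 16104/√(16788 - 11372) = 31114*(1/45813) - 16104*√1354/2708 = 31114/45813 - 16104*√1354/2708 = 31114/45813 - 4026*√1354/677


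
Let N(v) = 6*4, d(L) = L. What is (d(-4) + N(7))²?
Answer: 400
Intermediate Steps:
N(v) = 24
(d(-4) + N(7))² = (-4 + 24)² = 20² = 400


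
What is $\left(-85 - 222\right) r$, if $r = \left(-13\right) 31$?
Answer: $123721$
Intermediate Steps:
$r = -403$
$\left(-85 - 222\right) r = \left(-85 - 222\right) \left(-403\right) = \left(-307\right) \left(-403\right) = 123721$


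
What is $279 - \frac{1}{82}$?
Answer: $\frac{22877}{82} \approx 278.99$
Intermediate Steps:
$279 - \frac{1}{82} = \frac{22877}{82}$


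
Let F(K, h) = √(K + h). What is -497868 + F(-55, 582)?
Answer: -497868 + √527 ≈ -4.9785e+5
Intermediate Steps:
-497868 + F(-55, 582) = -497868 + √(-55 + 582) = -497868 + √527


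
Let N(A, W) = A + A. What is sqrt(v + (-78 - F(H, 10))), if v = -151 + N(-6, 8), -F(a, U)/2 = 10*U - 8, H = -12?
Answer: I*sqrt(57) ≈ 7.5498*I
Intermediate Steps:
N(A, W) = 2*A
F(a, U) = 16 - 20*U (F(a, U) = -2*(10*U - 8) = -2*(-8 + 10*U) = 16 - 20*U)
v = -163 (v = -151 + 2*(-6) = -151 - 12 = -163)
sqrt(v + (-78 - F(H, 10))) = sqrt(-163 + (-78 - (16 - 20*10))) = sqrt(-163 + (-78 - (16 - 200))) = sqrt(-163 + (-78 - 1*(-184))) = sqrt(-163 + (-78 + 184)) = sqrt(-163 + 106) = sqrt(-57) = I*sqrt(57)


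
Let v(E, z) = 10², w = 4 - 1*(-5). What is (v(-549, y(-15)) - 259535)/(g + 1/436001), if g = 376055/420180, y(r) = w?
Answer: -9505641333639660/32792155247 ≈ -2.8988e+5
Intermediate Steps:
w = 9 (w = 4 + 5 = 9)
y(r) = 9
g = 75211/84036 (g = 376055*(1/420180) = 75211/84036 ≈ 0.89499)
v(E, z) = 100
(v(-549, y(-15)) - 259535)/(g + 1/436001) = (100 - 259535)/(75211/84036 + 1/436001) = -259435/(75211/84036 + 1/436001) = -259435/32792155247/36639780036 = -259435*36639780036/32792155247 = -9505641333639660/32792155247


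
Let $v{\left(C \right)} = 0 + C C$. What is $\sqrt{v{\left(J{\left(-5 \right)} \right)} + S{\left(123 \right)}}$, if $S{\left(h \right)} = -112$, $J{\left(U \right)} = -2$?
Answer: $6 i \sqrt{3} \approx 10.392 i$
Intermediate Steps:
$v{\left(C \right)} = C^{2}$ ($v{\left(C \right)} = 0 + C^{2} = C^{2}$)
$\sqrt{v{\left(J{\left(-5 \right)} \right)} + S{\left(123 \right)}} = \sqrt{\left(-2\right)^{2} - 112} = \sqrt{4 - 112} = \sqrt{-108} = 6 i \sqrt{3}$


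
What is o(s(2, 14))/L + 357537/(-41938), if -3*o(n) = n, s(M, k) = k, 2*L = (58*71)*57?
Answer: -125885431925/14765908482 ≈ -8.5254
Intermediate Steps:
L = 117363 (L = ((58*71)*57)/2 = (4118*57)/2 = (½)*234726 = 117363)
o(n) = -n/3
o(s(2, 14))/L + 357537/(-41938) = -⅓*14/117363 + 357537/(-41938) = -14/3*1/117363 + 357537*(-1/41938) = -14/352089 - 357537/41938 = -125885431925/14765908482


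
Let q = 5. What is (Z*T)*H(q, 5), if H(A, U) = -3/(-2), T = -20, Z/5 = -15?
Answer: 2250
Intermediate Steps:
Z = -75 (Z = 5*(-15) = -75)
H(A, U) = 3/2 (H(A, U) = -3*(-½) = 3/2)
(Z*T)*H(q, 5) = -75*(-20)*(3/2) = 1500*(3/2) = 2250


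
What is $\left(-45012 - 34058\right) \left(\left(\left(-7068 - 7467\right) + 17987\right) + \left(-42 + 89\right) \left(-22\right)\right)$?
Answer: $-191191260$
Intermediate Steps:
$\left(-45012 - 34058\right) \left(\left(\left(-7068 - 7467\right) + 17987\right) + \left(-42 + 89\right) \left(-22\right)\right) = - 79070 \left(\left(-14535 + 17987\right) + 47 \left(-22\right)\right) = - 79070 \left(3452 - 1034\right) = \left(-79070\right) 2418 = -191191260$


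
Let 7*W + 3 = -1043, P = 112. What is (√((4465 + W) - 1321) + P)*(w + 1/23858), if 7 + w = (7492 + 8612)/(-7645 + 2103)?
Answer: -36673026376/33055259 - 654875471*√146734/462773626 ≈ -1651.5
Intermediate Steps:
W = -1046/7 (W = -3/7 + (⅐)*(-1043) = -3/7 - 149 = -1046/7 ≈ -149.43)
w = -27449/2771 (w = -7 + (7492 + 8612)/(-7645 + 2103) = -7 + 16104/(-5542) = -7 + 16104*(-1/5542) = -7 - 8052/2771 = -27449/2771 ≈ -9.9058)
(√((4465 + W) - 1321) + P)*(w + 1/23858) = (√((4465 - 1046/7) - 1321) + 112)*(-27449/2771 + 1/23858) = (√(30209/7 - 1321) + 112)*(-27449/2771 + 1/23858) = (√(20962/7) + 112)*(-654875471/66110518) = (√146734/7 + 112)*(-654875471/66110518) = (112 + √146734/7)*(-654875471/66110518) = -36673026376/33055259 - 654875471*√146734/462773626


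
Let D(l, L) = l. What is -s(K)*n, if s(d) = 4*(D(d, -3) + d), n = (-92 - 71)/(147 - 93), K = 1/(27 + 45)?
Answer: 163/486 ≈ 0.33539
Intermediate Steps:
K = 1/72 ≈ 0.013889
n = -163/54 ≈ -3.0185
s(d) = 8*d (s(d) = 4*(d + d) = 4*(2*d) = 8*d)
-s(K)*n = -8*(1/72)*(-163)/54 = -(-163)/(9*54) = -1*(-163/486) = 163/486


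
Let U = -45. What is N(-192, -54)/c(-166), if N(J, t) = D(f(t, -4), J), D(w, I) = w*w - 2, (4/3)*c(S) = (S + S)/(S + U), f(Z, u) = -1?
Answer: -211/249 ≈ -0.84739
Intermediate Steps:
c(S) = 3*S/(2*(-45 + S)) (c(S) = 3*((S + S)/(S - 45))/4 = 3*((2*S)/(-45 + S))/4 = 3*(2*S/(-45 + S))/4 = 3*S/(2*(-45 + S)))
D(w, I) = -2 + w**2 (D(w, I) = w**2 - 2 = -2 + w**2)
N(J, t) = -1 (N(J, t) = -2 + (-1)**2 = -2 + 1 = -1)
N(-192, -54)/c(-166) = -1/((3/2)*(-166)/(-45 - 166)) = -1/((3/2)*(-166)/(-211)) = -1/((3/2)*(-166)*(-1/211)) = -1/249/211 = -1*211/249 = -211/249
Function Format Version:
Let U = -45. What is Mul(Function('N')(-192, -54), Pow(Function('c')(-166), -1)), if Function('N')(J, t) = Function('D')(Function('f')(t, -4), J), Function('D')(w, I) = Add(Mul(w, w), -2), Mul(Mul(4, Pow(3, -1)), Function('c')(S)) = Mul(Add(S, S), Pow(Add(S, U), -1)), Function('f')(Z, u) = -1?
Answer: Rational(-211, 249) ≈ -0.84739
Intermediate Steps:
Function('c')(S) = Mul(Rational(3, 2), S, Pow(Add(-45, S), -1)) (Function('c')(S) = Mul(Rational(3, 4), Mul(Add(S, S), Pow(Add(S, -45), -1))) = Mul(Rational(3, 4), Mul(Mul(2, S), Pow(Add(-45, S), -1))) = Mul(Rational(3, 4), Mul(2, S, Pow(Add(-45, S), -1))) = Mul(Rational(3, 2), S, Pow(Add(-45, S), -1)))
Function('D')(w, I) = Add(-2, Pow(w, 2)) (Function('D')(w, I) = Add(Pow(w, 2), -2) = Add(-2, Pow(w, 2)))
Function('N')(J, t) = -1 (Function('N')(J, t) = Add(-2, Pow(-1, 2)) = Add(-2, 1) = -1)
Mul(Function('N')(-192, -54), Pow(Function('c')(-166), -1)) = Mul(-1, Pow(Mul(Rational(3, 2), -166, Pow(Add(-45, -166), -1)), -1)) = Mul(-1, Pow(Mul(Rational(3, 2), -166, Pow(-211, -1)), -1)) = Mul(-1, Pow(Mul(Rational(3, 2), -166, Rational(-1, 211)), -1)) = Mul(-1, Pow(Rational(249, 211), -1)) = Mul(-1, Rational(211, 249)) = Rational(-211, 249)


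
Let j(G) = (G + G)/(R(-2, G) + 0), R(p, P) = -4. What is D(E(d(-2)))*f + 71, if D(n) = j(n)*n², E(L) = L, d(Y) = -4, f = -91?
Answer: -2841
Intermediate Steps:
j(G) = -G/2 (j(G) = (G + G)/(-4 + 0) = (2*G)/(-4) = (2*G)*(-¼) = -G/2)
D(n) = -n³/2 (D(n) = (-n/2)*n² = -n³/2)
D(E(d(-2)))*f + 71 = -½*(-4)³*(-91) + 71 = -½*(-64)*(-91) + 71 = 32*(-91) + 71 = -2912 + 71 = -2841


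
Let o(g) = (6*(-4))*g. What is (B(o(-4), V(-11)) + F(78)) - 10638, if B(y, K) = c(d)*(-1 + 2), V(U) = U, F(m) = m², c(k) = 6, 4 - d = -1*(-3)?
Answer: -4548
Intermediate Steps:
d = 1 (d = 4 - (-1)*(-3) = 4 - 1*3 = 4 - 3 = 1)
o(g) = -24*g
B(y, K) = 6 (B(y, K) = 6*(-1 + 2) = 6*1 = 6)
(B(o(-4), V(-11)) + F(78)) - 10638 = (6 + 78²) - 10638 = (6 + 6084) - 10638 = 6090 - 10638 = -4548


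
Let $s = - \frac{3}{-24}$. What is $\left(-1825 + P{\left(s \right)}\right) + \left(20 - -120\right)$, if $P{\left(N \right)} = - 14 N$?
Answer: $- \frac{6747}{4} \approx -1686.8$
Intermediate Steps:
$s = \frac{1}{8}$ ($s = \left(-3\right) \left(- \frac{1}{24}\right) = \frac{1}{8} \approx 0.125$)
$\left(-1825 + P{\left(s \right)}\right) + \left(20 - -120\right) = \left(-1825 - \frac{7}{4}\right) + \left(20 - -120\right) = \left(-1825 - \frac{7}{4}\right) + \left(20 + 120\right) = - \frac{7307}{4} + 140 = - \frac{6747}{4}$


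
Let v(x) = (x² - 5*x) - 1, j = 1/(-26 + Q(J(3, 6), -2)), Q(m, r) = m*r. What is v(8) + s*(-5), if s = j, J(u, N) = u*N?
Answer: 1431/62 ≈ 23.081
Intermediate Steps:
J(u, N) = N*u
j = -1/62 (j = 1/(-26 + (6*3)*(-2)) = 1/(-26 + 18*(-2)) = 1/(-26 - 36) = 1/(-62) = -1/62 ≈ -0.016129)
v(x) = -1 + x² - 5*x
s = -1/62 ≈ -0.016129
v(8) + s*(-5) = (-1 + 8² - 5*8) - 1/62*(-5) = (-1 + 64 - 40) + 5/62 = 23 + 5/62 = 1431/62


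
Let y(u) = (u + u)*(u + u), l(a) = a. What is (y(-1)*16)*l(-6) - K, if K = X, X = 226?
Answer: -610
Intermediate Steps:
K = 226
y(u) = 4*u**2 (y(u) = (2*u)*(2*u) = 4*u**2)
(y(-1)*16)*l(-6) - K = ((4*(-1)**2)*16)*(-6) - 1*226 = ((4*1)*16)*(-6) - 226 = (4*16)*(-6) - 226 = 64*(-6) - 226 = -384 - 226 = -610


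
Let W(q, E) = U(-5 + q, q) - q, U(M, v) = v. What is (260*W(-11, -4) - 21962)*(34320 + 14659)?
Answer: -1075676798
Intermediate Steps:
W(q, E) = 0 (W(q, E) = q - q = 0)
(260*W(-11, -4) - 21962)*(34320 + 14659) = (260*0 - 21962)*(34320 + 14659) = (0 - 21962)*48979 = -21962*48979 = -1075676798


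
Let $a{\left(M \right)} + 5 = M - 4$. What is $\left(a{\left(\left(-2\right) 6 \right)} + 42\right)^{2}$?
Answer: $441$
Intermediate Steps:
$a{\left(M \right)} = -9 + M$ ($a{\left(M \right)} = -5 + \left(M - 4\right) = -5 + \left(-4 + M\right) = -9 + M$)
$\left(a{\left(\left(-2\right) 6 \right)} + 42\right)^{2} = \left(\left(-9 - 12\right) + 42\right)^{2} = \left(-21 + 42\right)^{2} = 21^{2} = 441$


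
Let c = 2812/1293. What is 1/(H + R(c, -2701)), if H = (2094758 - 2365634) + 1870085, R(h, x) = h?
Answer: 1293/2067780049 ≈ 6.2531e-7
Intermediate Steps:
c = 2812/1293 (c = 2812*(1/1293) = 2812/1293 ≈ 2.1748)
H = 1599209 (H = -270876 + 1870085 = 1599209)
1/(H + R(c, -2701)) = 1/(1599209 + 2812/1293) = 1/(2067780049/1293) = 1293/2067780049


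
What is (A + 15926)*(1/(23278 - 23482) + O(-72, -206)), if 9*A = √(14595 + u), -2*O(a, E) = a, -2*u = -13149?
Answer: 58472309/102 + 7343*√84678/3672 ≈ 5.7384e+5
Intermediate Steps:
u = 13149/2 (u = -½*(-13149) = 13149/2 ≈ 6574.5)
O(a, E) = -a/2
A = √84678/18 (A = √(14595 + 13149/2)/9 = √(42339/2)/9 = (√84678/2)/9 = √84678/18 ≈ 16.166)
(A + 15926)*(1/(23278 - 23482) + O(-72, -206)) = (√84678/18 + 15926)*(1/(23278 - 23482) - ½*(-72)) = (15926 + √84678/18)*(1/(-204) + 36) = (15926 + √84678/18)*(-1/204 + 36) = (15926 + √84678/18)*(7343/204) = 58472309/102 + 7343*√84678/3672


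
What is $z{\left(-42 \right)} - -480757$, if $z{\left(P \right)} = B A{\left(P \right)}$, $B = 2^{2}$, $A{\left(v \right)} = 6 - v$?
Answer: $480949$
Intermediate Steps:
$B = 4$
$z{\left(P \right)} = 24 - 4 P$ ($z{\left(P \right)} = 4 \left(6 - P\right) = 24 - 4 P$)
$z{\left(-42 \right)} - -480757 = \left(24 - -168\right) - -480757 = \left(24 + 168\right) + 480757 = 192 + 480757 = 480949$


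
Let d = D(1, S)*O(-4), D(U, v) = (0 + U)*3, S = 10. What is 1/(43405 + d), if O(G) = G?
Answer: 1/43393 ≈ 2.3045e-5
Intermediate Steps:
D(U, v) = 3*U (D(U, v) = U*3 = 3*U)
d = -12 (d = (3*1)*(-4) = 3*(-4) = -12)
1/(43405 + d) = 1/(43405 - 12) = 1/43393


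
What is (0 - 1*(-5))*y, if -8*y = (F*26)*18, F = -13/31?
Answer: 7605/62 ≈ 122.66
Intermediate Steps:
F = -13/31 (F = -13*1/31 = -13/31 ≈ -0.41935)
y = 1521/62 (y = -(-13/31*26)*18/8 = -(-169)*18/124 = -1/8*(-6084/31) = 1521/62 ≈ 24.532)
(0 - 1*(-5))*y = (0 - 1*(-5))*(1521/62) = (0 + 5)*(1521/62) = 5*(1521/62) = 7605/62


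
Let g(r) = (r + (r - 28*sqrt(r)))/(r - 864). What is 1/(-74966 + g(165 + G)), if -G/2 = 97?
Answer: -14945377485/1120394197849784 - 6251*I*sqrt(29)/1120394197849784 ≈ -1.3339e-5 - 3.0045e-11*I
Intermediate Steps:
G = -194 (G = -2*97 = -194)
g(r) = (-28*sqrt(r) + 2*r)/(-864 + r)
1/(-74966 + g(165 + G)) = 1/(-74966 + 2*((165 - 194) - 14*sqrt(165 - 194))/(-864 + (165 - 194))) = 1/(-74966 + 2*(-29 - 14*I*sqrt(29))/(-864 - 29)) = 1/(-74966 + 2*(-29 - 14*I*sqrt(29))/(-893)) = 1/(-74966 + 2*(-1/893)*(-29 - 14*I*sqrt(29))) = 1/(-74966 + (58/893 + 28*I*sqrt(29)/893)) = 1/(-66944580/893 + 28*I*sqrt(29)/893)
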